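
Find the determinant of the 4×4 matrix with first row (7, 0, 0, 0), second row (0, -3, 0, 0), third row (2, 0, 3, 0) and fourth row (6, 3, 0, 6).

The determinant is -378.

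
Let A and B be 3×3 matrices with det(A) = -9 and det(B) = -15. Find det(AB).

det(AB) = det(A)·det(B) = (-9)·(-15) = 135

135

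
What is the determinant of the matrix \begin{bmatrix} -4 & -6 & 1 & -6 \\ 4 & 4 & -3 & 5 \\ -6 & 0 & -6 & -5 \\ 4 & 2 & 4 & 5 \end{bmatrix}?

Expand along row 3 (it has 1 zero):
  + (-6) · M_31   where M_31 = det([-6 1 -6; 4 -3 5; 2 4 5]) = 68
  + (-6) · M_33   where M_33 = det([-4 -6 -6; 4 4 5; 4 2 5]) = 8
  − (-5) · M_34   where M_34 = det([-4 -6 1; 4 4 -3; 4 2 4]) = 72
det = (+1)·(-6)·(68) + (+1)·(-6)·(8) + (-1)·(-5)·(72) = -96

-96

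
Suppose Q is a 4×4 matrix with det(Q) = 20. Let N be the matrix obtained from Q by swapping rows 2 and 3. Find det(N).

Swapping two rows multiplies the determinant by −1.
det(N) = (-1)·(20) = -20

|N| = -20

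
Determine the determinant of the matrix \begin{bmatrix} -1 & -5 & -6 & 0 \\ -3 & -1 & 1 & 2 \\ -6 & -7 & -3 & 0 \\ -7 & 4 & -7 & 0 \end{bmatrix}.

Expand along column 4 (it has 3 zeros):
  + (2) · M_24   where M_24 = det([-1 -5 -6; -6 -7 -3; -7 4 -7]) = 482
det = (+1)·(2)·(482) = 964

The determinant is 964.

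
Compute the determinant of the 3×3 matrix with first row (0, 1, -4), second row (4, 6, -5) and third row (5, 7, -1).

Expand along row 1:
  − 1 · |4 -5; 5 -1| = −1·(-4 − (-25)) = -21
  + (-4) · |4 6; 5 7| = (-4)·(28 − 30) = 8
Sum: (-21) + (8) = -13

-13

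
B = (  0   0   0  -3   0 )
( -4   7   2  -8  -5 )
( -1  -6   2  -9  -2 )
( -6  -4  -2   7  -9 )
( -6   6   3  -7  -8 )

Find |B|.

det(B) = 39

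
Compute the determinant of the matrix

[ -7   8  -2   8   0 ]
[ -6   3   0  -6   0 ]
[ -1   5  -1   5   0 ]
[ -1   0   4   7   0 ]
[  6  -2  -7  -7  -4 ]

-4716

Expand along column 5 (it has 4 zeros):
  + (-4) · M_55   where M_55 = det([-7 8 -2 8; -6 3 0 -6; -1 5 -1 5; -1 0 4 7]) = 1179
det = (+1)·(-4)·(1179) = -4716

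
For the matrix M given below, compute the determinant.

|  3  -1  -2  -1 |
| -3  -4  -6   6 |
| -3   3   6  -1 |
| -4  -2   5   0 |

Expand along row 4 (it has 1 zero):
  − (-4) · M_41   where M_41 = det([-1 -2 -1; -4 -6 6; 3 6 -1]) = 8
  + (-2) · M_42   where M_42 = det([3 -2 -1; -3 -6 6; -3 6 -1]) = -12
  − (5) · M_43   where M_43 = det([3 -1 -1; -3 -4 6; -3 3 -1]) = 0
det = (-1)·(-4)·(8) + (+1)·(-2)·(-12) + (-1)·(5)·(0) = 56

|M| = 56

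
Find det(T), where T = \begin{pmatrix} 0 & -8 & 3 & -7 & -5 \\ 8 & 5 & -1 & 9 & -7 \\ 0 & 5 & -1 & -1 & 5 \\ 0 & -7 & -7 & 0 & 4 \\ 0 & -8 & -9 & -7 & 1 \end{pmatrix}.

25584

Expand along column 1 (it has 4 zeros):
  − (8) · M_21   where M_21 = det([-8 3 -7 -5; 5 -1 -1 5; -7 -7 0 4; -8 -9 -7 1]) = -3198
det = (-1)·(8)·(-3198) = 25584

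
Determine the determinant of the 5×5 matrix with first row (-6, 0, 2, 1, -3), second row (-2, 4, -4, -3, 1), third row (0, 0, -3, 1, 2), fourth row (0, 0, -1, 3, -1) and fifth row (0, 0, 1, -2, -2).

The matrix is block upper-triangular with a 2×2 block and a 3×3 block on the diagonal, so its determinant equals the product of the determinants of the diagonal blocks.
det of the 2×2 block = -24
det of the 3×3 block = 19
det = (-24)·(19) = -456

-456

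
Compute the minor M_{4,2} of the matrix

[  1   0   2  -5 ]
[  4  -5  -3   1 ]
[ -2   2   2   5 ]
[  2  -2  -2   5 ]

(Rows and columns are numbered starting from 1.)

The minor is -71.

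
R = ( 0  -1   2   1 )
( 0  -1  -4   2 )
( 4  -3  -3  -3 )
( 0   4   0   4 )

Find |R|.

Expand along column 1 (it has 3 zeros):
  + (4) · M_31   where M_31 = det([-1 2 1; -1 -4 2; 4 0 4]) = 56
det = (+1)·(4)·(56) = 224

|R| = 224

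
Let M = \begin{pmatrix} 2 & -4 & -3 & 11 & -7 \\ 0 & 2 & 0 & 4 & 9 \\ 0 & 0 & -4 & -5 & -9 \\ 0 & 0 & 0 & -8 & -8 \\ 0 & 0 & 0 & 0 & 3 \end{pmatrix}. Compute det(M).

M is upper triangular, so det(M) is the product of the diagonal entries:
det = (2) · (2) · (-4) · (-8) · (3) = 384

det(M) = 384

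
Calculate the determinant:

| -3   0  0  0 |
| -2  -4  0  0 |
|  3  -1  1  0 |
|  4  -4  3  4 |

48

The matrix is lower triangular, so the determinant is the product of the diagonal entries:
det = (-3) · (-4) · (1) · (4) = 48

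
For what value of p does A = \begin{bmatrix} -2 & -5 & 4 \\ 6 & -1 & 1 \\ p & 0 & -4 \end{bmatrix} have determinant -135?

Expanding along the column containing p, det(A) is linear in p: det(A) = (-1)·p + (-128).
Set (-1)·p + (-128) = -135  ⇒  (-1)·p = -7  ⇒  p = 7.

p = 7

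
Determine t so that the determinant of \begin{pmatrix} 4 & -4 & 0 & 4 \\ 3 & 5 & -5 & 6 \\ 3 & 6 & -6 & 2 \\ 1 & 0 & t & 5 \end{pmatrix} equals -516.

Expanding along the column containing t, det(A) is linear in t: det(A) = (140)·t + (44).
Set (140)·t + (44) = -516  ⇒  (140)·t = -560  ⇒  t = -4.

-4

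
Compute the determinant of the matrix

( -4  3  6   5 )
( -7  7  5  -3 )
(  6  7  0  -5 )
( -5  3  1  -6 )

The determinant is 520.

Expand along row 3 (it has 1 zero):
  + (6) · M_31   where M_31 = det([3 6 5; 7 5 -3; 3 1 -6]) = 77
  − (7) · M_32   where M_32 = det([-4 6 5; -7 5 -3; -5 1 -6]) = 36
  − (-5) · M_34   where M_34 = det([-4 3 6; -7 7 5; -5 3 1]) = 62
det = (+1)·(6)·(77) + (-1)·(7)·(36) + (-1)·(-5)·(62) = 520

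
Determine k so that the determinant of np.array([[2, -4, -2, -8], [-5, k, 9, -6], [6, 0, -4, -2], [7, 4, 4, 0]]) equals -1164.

Expanding along the row containing k, det(M) is linear in k: det(M) = (-372)·k + (-792).
Set (-372)·k + (-792) = -1164  ⇒  (-372)·k = -372  ⇒  k = 1.

1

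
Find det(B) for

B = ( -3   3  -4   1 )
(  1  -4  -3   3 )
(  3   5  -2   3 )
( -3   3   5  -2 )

det(B) = -570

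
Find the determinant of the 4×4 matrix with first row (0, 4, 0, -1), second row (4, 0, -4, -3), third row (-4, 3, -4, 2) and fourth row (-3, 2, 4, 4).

Expand along row 1 (it has 2 zeros):
  − (4) · M_12   where M_12 = det([4 -4 -3; -4 -4 2; -3 4 4]) = -52
  − (-1) · M_14   where M_14 = det([4 0 -4; -4 3 -4; -3 2 4]) = 76
det = (-1)·(4)·(-52) + (-1)·(-1)·(76) = 284

284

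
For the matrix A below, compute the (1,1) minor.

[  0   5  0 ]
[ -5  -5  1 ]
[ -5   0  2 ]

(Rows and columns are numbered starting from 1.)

-10

Delete row 1 and column 1; the remaining 2×2 submatrix is [-5 1; 0 2].
Its determinant is (-5)·2 − 1·0 = -10.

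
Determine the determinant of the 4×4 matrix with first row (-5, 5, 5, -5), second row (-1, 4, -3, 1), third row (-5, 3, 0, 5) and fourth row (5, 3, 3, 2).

Expand along row 3 (it has 1 zero):
  + (-5) · M_31   where M_31 = det([5 5 -5; 4 -3 1; 3 3 2]) = -175
  − (3) · M_32   where M_32 = det([-5 5 -5; -1 -3 1; 5 3 2]) = 20
  − (5) · M_34   where M_34 = det([-5 5 5; -1 4 -3; 5 3 3]) = -280
det = (+1)·(-5)·(-175) + (-1)·(3)·(20) + (-1)·(5)·(-280) = 2215

2215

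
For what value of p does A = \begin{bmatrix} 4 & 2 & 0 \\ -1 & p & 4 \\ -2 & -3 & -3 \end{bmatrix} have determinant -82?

9

Expanding along the row containing p, det(A) is linear in p: det(A) = (-12)·p + (26).
Set (-12)·p + (26) = -82  ⇒  (-12)·p = -108  ⇒  p = 9.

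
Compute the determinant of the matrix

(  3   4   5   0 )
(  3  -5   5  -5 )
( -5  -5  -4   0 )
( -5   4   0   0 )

Expand along column 4 (it has 3 zeros):
  + (-5) · M_24   where M_24 = det([3 4 5; -5 -5 -4; -5 4 0]) = -97
det = (+1)·(-5)·(-97) = 485

The determinant is 485.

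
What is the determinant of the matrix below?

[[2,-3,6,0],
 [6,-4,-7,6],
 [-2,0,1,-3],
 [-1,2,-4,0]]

39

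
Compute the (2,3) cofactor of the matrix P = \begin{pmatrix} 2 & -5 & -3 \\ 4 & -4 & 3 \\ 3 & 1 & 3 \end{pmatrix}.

-17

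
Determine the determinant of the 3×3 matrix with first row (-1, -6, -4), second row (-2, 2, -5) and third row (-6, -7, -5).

The determinant is -179.

Expand along row 1:
  + (-1) · |2 -5; -7 -5| = (-1)·(-10 − 35) = 45
  − (-6) · |-2 -5; -6 -5| = −(-6)·(10 − 30) = -120
  + (-4) · |-2 2; -6 -7| = (-4)·(14 − (-12)) = -104
Sum: (45) + (-120) + (-104) = -179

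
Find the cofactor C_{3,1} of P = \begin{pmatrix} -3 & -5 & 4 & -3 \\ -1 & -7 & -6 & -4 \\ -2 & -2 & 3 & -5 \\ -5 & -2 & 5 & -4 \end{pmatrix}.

-159

Delete row 3 and column 1; the remaining 3×3 submatrix is [-5 4 -3; -7 -6 -4; -2 5 -4].
Its determinant is -159.
The cofactor carries sign (−1)^(3+1) = +1, so C_{3,1} = +(-159) = -159.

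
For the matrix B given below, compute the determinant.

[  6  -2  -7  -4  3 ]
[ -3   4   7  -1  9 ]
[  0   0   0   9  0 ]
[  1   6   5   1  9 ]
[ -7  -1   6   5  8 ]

The determinant is 774.

Expand along row 3 (it has 4 zeros):
  − (9) · M_34   where M_34 = det([6 -2 -7 3; -3 4 7 9; 1 6 5 9; -7 -1 6 8]) = -86
det = (-1)·(9)·(-86) = 774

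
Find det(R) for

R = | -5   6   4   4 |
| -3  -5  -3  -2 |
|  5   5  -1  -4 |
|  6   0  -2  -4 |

68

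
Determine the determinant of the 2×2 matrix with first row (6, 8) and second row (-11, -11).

det = 6·(-11) − 8·(-11) = -66 − (-88) = 22

22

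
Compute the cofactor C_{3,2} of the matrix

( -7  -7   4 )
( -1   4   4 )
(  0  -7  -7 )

The cofactor is 24.

Delete row 3 and column 2; the remaining 2×2 submatrix is [-7 4; -1 4].
Its determinant is (-7)·4 − 4·(-1) = -24.
The cofactor carries sign (−1)^(3+2) = −1, so C_{3,2} = −(-24) = 24.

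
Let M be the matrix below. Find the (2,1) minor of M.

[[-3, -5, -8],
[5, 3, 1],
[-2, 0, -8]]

Delete row 2 and column 1; the remaining 2×2 submatrix is [-5 -8; 0 -8].
Its determinant is (-5)·(-8) − (-8)·0 = 40.

40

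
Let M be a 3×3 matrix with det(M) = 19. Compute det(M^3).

det(M^3) = (det M)^3 = (19)^3 = 6859

6859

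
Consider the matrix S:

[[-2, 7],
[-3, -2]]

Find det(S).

det(S) = (-2)·(-2) − 7·(-3) = 4 − (-21) = 25

det(S) = 25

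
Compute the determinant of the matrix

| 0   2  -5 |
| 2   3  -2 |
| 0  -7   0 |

70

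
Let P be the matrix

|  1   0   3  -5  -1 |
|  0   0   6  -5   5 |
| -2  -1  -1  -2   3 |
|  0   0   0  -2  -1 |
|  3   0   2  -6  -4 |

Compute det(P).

det(P) = -39

Expand along column 2 (it has 4 zeros):
  − (-1) · M_32   where M_32 = det([1 3 -5 -1; 0 6 -5 5; 0 0 -2 -1; 3 2 -6 -4]) = -39
det = (-1)·(-1)·(-39) = -39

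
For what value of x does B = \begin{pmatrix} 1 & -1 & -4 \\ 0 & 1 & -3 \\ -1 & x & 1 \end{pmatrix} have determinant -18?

x = -4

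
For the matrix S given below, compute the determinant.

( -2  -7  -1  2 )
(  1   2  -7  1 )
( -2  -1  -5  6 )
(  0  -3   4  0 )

det(S) = -276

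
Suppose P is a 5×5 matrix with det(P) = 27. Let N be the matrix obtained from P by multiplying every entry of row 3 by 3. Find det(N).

Scaling one row by 3 multiplies the determinant by 3.
det(N) = (3)·(27) = 81

81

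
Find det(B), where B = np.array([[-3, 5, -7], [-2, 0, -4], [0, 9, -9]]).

Expand along column 1:
  + (-3) · |0 -4; 9 -9| = (-3)·(0 − (-36)) = -108
  − (-2) · |5 -7; 9 -9| = −(-2)·(-45 − (-63)) = 36
Sum: (-108) + (36) = -72

det(B) = -72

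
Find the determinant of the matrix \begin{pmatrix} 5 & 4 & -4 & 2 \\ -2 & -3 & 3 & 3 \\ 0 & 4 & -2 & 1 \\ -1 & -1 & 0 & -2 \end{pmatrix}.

-53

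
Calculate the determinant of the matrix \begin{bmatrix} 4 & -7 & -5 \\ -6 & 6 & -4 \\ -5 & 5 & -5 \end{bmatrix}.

30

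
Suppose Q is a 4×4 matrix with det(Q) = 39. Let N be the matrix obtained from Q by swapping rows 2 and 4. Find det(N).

Swapping two rows multiplies the determinant by −1.
det(N) = (-1)·(39) = -39

det(N) = -39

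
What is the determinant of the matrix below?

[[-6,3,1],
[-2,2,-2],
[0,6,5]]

Expand along column 1:
  + (-6) · |2 -2; 6 5| = (-6)·(10 − (-12)) = -132
  − (-2) · |3 1; 6 5| = −(-2)·(15 − 6) = 18
Sum: (-132) + (18) = -114

-114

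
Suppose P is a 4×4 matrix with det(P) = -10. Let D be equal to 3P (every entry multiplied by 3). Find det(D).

-810

For a 4×4 matrix, det(3P) = 3^4·det(P) = 81·det(P).
det(D) = (81)·(-10) = -810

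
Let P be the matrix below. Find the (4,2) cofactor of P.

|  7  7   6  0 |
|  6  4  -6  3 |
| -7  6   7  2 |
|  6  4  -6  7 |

The cofactor is -429.

Delete row 4 and column 2; the remaining 3×3 submatrix is [7 6 0; 6 -6 3; -7 7 2].
Its determinant is -429.
The cofactor carries sign (−1)^(4+2) = +1, so C_{4,2} = +(-429) = -429.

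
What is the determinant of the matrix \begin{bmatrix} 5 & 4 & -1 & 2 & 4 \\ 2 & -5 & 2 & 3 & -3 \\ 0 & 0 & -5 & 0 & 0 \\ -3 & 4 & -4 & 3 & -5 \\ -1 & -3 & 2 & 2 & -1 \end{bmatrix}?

The determinant is 3335.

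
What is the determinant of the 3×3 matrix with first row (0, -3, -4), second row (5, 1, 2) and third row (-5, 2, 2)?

Expand along row 1:
  − (-3) · |5 2; -5 2| = −(-3)·(10 − (-10)) = 60
  + (-4) · |5 1; -5 2| = (-4)·(10 − (-5)) = -60
Sum: (60) + (-60) = 0

The determinant is 0.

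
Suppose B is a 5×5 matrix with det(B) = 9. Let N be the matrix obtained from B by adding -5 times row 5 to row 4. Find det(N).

The determinant is 9.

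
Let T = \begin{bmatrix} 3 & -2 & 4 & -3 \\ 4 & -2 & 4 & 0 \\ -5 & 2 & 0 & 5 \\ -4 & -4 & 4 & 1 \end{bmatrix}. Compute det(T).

360

Expand along row 2 (it has 1 zero):
  − (4) · M_21   where M_21 = det([-2 4 -3; 2 0 5; -4 4 1]) = -72
  + (-2) · M_22   where M_22 = det([3 4 -3; -5 0 5; -4 4 1]) = -60
  − (4) · M_23   where M_23 = det([3 -2 -3; -5 2 5; -4 -4 1]) = 12
det = (-1)·(4)·(-72) + (+1)·(-2)·(-60) + (-1)·(4)·(12) = 360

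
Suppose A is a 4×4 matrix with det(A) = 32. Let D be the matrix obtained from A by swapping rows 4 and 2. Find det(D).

Swapping two rows multiplies the determinant by −1.
det(D) = (-1)·(32) = -32

-32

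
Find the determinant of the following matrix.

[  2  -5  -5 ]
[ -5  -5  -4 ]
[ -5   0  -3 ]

Expand along column 2:
  − (-5) · |-5 -4; -5 -3| = −(-5)·(15 − 20) = -25
  + (-5) · |2 -5; -5 -3| = (-5)·(-6 − 25) = 155
Sum: (-25) + (155) = 130

The determinant is 130.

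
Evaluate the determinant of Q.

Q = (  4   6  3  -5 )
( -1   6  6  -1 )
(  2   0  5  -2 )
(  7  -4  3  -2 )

|Q| = 576

Expand along row 3 (it has 1 zero):
  + (2) · M_31   where M_31 = det([6 3 -5; 6 6 -1; -4 3 -2]) = -216
  + (5) · M_33   where M_33 = det([4 6 -5; -1 6 -1; 7 -4 -2]) = 72
  − (-2) · M_34   where M_34 = det([4 6 3; -1 6 6; 7 -4 3]) = 324
det = (+1)·(2)·(-216) + (+1)·(5)·(72) + (-1)·(-2)·(324) = 576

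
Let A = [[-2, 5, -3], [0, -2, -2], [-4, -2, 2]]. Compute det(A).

|A| = 80

Expand along row 2:
  + (-2) · |-2 -3; -4 2| = (-2)·(-4 − 12) = 32
  − (-2) · |-2 5; -4 -2| = −(-2)·(4 − (-20)) = 48
Sum: (32) + (48) = 80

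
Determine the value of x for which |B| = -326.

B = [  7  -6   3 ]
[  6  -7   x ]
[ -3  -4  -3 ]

x = -5

Expanding along the row containing x, det(B) is linear in x: det(B) = (46)·x + (-96).
Set (46)·x + (-96) = -326  ⇒  (46)·x = -230  ⇒  x = -5.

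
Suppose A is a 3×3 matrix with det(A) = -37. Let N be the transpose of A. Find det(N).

det(Aᵀ) = det(A).
det(N) = (1)·(-37) = -37

det(N) = -37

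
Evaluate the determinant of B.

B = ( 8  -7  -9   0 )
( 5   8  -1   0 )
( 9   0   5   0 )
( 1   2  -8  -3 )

|B| = -3618

Expand along column 4 (it has 3 zeros):
  + (-3) · M_44   where M_44 = det([8 -7 -9; 5 8 -1; 9 0 5]) = 1206
det = (+1)·(-3)·(1206) = -3618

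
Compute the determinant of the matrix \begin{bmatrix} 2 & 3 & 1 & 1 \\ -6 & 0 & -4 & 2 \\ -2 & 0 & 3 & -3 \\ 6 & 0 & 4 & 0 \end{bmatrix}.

The determinant is 156.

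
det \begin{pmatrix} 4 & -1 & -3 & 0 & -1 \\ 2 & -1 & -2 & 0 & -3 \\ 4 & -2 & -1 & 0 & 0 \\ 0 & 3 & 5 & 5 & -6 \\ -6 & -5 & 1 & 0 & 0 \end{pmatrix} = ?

The determinant is -750.

Expand along column 4 (it has 4 zeros):
  + (5) · M_44   where M_44 = det([4 -1 -3 -1; 2 -1 -2 -3; 4 -2 -1 0; -6 -5 1 0]) = -150
det = (+1)·(5)·(-150) = -750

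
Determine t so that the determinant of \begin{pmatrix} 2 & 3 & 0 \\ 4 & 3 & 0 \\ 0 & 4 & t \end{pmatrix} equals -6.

Expanding along the row containing t, det(A) is linear in t: det(A) = (-6)·t + (0).
Set (-6)·t + (0) = -6  ⇒  (-6)·t = -6  ⇒  t = 1.

t = 1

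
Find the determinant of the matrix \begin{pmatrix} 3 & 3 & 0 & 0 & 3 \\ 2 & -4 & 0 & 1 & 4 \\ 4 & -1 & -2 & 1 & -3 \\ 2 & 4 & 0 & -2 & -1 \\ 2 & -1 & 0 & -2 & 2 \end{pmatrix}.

The determinant is -150.

Expand along column 3 (it has 4 zeros):
  + (-2) · M_33   where M_33 = det([3 3 0 3; 2 -4 1 4; 2 4 -2 -1; 2 -1 -2 2]) = 75
det = (+1)·(-2)·(75) = -150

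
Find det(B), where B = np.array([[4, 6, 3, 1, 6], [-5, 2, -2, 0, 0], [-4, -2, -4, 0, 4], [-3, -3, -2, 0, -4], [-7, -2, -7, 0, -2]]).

|B| = 420

Expand along column 4 (it has 4 zeros):
  − (1) · M_14   where M_14 = det([-5 2 -2 0; -4 -2 -4 4; -3 -3 -2 -4; -7 -2 -7 -2]) = -420
det = (-1)·(1)·(-420) = 420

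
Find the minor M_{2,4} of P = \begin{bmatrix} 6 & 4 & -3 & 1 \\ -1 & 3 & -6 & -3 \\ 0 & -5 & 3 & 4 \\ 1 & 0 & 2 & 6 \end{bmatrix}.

Delete row 2 and column 4; the remaining 3×3 submatrix is [6 4 -3; 0 -5 3; 1 0 2].
Its determinant is -63.

-63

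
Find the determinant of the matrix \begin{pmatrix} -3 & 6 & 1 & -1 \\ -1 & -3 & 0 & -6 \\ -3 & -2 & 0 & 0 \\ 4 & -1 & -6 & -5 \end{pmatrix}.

Expand along row 3 (it has 2 zeros):
  + (-3) · M_31   where M_31 = det([6 1 -1; -3 0 -6; -1 -6 -5]) = -243
  − (-2) · M_32   where M_32 = det([-3 1 -1; -1 0 -6; 4 -6 -5]) = 73
det = (+1)·(-3)·(-243) + (-1)·(-2)·(73) = 875

875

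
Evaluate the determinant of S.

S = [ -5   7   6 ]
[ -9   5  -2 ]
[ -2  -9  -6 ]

|S| = 436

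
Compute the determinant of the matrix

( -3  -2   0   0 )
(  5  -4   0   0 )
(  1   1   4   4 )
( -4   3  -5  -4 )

The matrix is block lower-triangular with a 2×2 block and a 2×2 block on the diagonal, so its determinant equals the product of the determinants of the diagonal blocks.
det of the 2×2 block = 22
det of the 2×2 block = 4
det = (22)·(4) = 88

88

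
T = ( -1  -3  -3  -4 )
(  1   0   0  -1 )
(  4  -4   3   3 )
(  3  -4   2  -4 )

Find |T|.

Expand along row 2 (it has 2 zeros):
  − (1) · M_21   where M_21 = det([-3 -3 -4; -4 3 3; -4 2 -4]) = 122
  + (-1) · M_24   where M_24 = det([-1 -3 -3; 4 -4 3; 3 -4 2]) = 5
det = (-1)·(1)·(122) + (+1)·(-1)·(5) = -127

The determinant is -127.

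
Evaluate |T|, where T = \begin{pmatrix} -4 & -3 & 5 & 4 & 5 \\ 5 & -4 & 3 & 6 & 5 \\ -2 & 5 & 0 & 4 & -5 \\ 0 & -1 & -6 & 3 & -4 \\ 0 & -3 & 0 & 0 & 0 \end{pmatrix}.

Expand along row 5 (it has 4 zeros):
  − (-3) · M_52   where M_52 = det([-4 5 4 5; 5 3 6 5; -2 0 4 -5; 0 -6 3 -4]) = -2279
det = (-1)·(-3)·(-2279) = -6837

det(T) = -6837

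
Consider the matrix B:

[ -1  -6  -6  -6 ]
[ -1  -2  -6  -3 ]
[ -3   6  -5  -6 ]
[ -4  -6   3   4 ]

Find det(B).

-1402

Expand along row 1:
  + (-1) · M_11   where M_11 = det([-2 -6 -3; 6 -5 -6; -6 3 4]) = -32
  − (-6) · M_12   where M_12 = det([-1 -6 -3; -3 -5 -6; -4 3 4]) = -127
  + (-6) · M_13   where M_13 = det([-1 -2 -3; -3 6 -6; -4 -6 4]) = -186
  − (-6) · M_14   where M_14 = det([-1 -2 -6; -3 6 -5; -4 -6 3]) = -298
det = (+1)·(-1)·(-32) + (-1)·(-6)·(-127) + (+1)·(-6)·(-186) + (-1)·(-6)·(-298) = -1402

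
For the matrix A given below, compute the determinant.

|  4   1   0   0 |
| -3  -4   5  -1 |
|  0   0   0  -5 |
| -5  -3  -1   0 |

Expand along row 3 (it has 3 zeros):
  − (-5) · M_34   where M_34 = det([4 1 0; -3 -4 5; -5 -3 -1]) = 48
det = (-1)·(-5)·(48) = 240

240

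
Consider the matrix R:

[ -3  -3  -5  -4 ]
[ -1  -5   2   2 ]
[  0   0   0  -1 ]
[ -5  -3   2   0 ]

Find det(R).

Expand along row 3 (it has 3 zeros):
  − (-1) · M_34   where M_34 = det([-3 -3 -5; -1 -5 2; -5 -3 2]) = 146
det = (-1)·(-1)·(146) = 146

det(R) = 146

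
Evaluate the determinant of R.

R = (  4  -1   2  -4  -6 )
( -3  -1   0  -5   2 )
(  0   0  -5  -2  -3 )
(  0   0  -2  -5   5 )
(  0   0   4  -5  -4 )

R is block upper-triangular with a 2×2 block and a 3×3 block on the diagonal, so its determinant equals the product of the determinants of the diagonal blocks.
det of the 2×2 block = -7
det of the 3×3 block = -339
det = (-7)·(-339) = 2373

2373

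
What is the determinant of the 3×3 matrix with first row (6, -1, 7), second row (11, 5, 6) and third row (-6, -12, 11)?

205

Expand along row 1:
  + 6 · |5 6; -12 11| = 6·(55 − (-72)) = 762
  − (-1) · |11 6; -6 11| = −(-1)·(121 − (-36)) = 157
  + 7 · |11 5; -6 -12| = 7·(-132 − (-30)) = -714
Sum: (762) + (157) + (-714) = 205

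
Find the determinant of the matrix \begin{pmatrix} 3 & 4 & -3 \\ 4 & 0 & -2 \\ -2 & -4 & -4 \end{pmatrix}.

Expand along row 2:
  − 4 · |4 -3; -4 -4| = −4·(-16 − 12) = 112
  − (-2) · |3 4; -2 -4| = −(-2)·(-12 − (-8)) = -8
Sum: (112) + (-8) = 104

The determinant is 104.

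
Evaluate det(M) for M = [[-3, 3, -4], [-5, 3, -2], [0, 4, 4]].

80

Expand along row 3:
  − 4 · |-3 -4; -5 -2| = −4·(6 − 20) = 56
  + 4 · |-3 3; -5 3| = 4·(-9 − (-15)) = 24
Sum: (56) + (24) = 80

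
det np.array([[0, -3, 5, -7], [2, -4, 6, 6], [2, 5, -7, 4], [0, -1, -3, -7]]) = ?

-700

Expand along column 1 (it has 2 zeros):
  − (2) · M_21   where M_21 = det([-3 5 -7; 5 -7 4; -1 -3 -7]) = 126
  + (2) · M_31   where M_31 = det([-3 5 -7; -4 6 6; -1 -3 -7]) = -224
det = (-1)·(2)·(126) + (+1)·(2)·(-224) = -700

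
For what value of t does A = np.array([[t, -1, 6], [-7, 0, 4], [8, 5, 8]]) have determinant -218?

-4

Expanding along the column containing t, det(A) is linear in t: det(A) = (-20)·t + (-298).
Set (-20)·t + (-298) = -218  ⇒  (-20)·t = 80  ⇒  t = -4.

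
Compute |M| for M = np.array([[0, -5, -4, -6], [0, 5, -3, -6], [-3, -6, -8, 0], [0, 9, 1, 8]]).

|M| = -822

Expand along column 1 (it has 3 zeros):
  + (-3) · M_31   where M_31 = det([-5 -4 -6; 5 -3 -6; 9 1 8]) = 274
det = (+1)·(-3)·(274) = -822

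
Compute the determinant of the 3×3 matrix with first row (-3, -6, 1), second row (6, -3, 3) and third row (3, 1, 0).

-30

Expand along column 3:
  + 1 · |6 -3; 3 1| = 1·(6 − (-9)) = 15
  − 3 · |-3 -6; 3 1| = −3·(-3 − (-18)) = -45
Sum: (15) + (-45) = -30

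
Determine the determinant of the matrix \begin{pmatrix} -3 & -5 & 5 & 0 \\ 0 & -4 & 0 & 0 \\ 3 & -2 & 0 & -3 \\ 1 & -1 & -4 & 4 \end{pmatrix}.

The determinant is 156.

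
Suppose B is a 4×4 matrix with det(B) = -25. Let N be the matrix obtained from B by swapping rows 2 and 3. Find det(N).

Swapping two rows multiplies the determinant by −1.
det(N) = (-1)·(-25) = 25

The determinant is 25.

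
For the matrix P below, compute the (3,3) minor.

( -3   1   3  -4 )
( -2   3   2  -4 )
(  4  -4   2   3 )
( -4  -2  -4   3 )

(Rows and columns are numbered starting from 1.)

-45

Delete row 3 and column 3; the remaining 3×3 submatrix is [-3 1 -4; -2 3 -4; -4 -2 3].
Its determinant is -45.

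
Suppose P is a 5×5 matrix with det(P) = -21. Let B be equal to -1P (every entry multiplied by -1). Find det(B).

For a 5×5 matrix, det(-1P) = (-1)^5·det(P) = -1·det(P).
det(B) = (-1)·(-21) = 21

21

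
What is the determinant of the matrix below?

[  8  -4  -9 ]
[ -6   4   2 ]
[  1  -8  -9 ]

The determinant is -348.

Expand along column 1:
  + 8 · |4 2; -8 -9| = 8·(-36 − (-16)) = -160
  − (-6) · |-4 -9; -8 -9| = −(-6)·(36 − 72) = -216
  + 1 · |-4 -9; 4 2| = 1·(-8 − (-36)) = 28
Sum: (-160) + (-216) + (28) = -348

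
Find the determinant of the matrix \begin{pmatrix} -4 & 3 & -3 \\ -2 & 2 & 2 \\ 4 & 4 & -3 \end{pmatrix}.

110

Expand along column 1:
  + (-4) · |2 2; 4 -3| = (-4)·(-6 − 8) = 56
  − (-2) · |3 -3; 4 -3| = −(-2)·(-9 − (-12)) = 6
  + 4 · |3 -3; 2 2| = 4·(6 − (-6)) = 48
Sum: (56) + (6) + (48) = 110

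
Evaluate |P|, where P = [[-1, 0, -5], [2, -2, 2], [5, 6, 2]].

-94

Expand along column 2:
  + (-2) · |-1 -5; 5 2| = (-2)·(-2 − (-25)) = -46
  − 6 · |-1 -5; 2 2| = −6·(-2 − (-10)) = -48
Sum: (-46) + (-48) = -94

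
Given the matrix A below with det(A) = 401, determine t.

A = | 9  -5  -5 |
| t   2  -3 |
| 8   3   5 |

Expanding along the column containing t, det(A) is linear in t: det(A) = (10)·t + (371).
Set (10)·t + (371) = 401  ⇒  (10)·t = 30  ⇒  t = 3.

3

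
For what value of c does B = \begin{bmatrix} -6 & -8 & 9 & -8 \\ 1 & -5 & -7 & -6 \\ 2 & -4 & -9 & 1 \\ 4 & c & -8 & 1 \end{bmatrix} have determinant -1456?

Expanding along the column containing c, det(B) is linear in c: det(B) = (209)·c + (-620).
Set (209)·c + (-620) = -1456  ⇒  (209)·c = -836  ⇒  c = -4.

c = -4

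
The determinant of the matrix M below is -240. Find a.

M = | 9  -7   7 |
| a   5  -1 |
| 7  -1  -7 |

a = -5

Expanding along the row containing a, det(M) is linear in a: det(M) = (-56)·a + (-520).
Set (-56)·a + (-520) = -240  ⇒  (-56)·a = 280  ⇒  a = -5.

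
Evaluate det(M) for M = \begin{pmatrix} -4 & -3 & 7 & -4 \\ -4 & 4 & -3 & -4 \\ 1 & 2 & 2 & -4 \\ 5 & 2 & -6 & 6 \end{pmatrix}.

The determinant is -190.

Expand along row 1:
  + (-4) · M_11   where M_11 = det([4 -3 -4; 2 2 -4; 2 -6 6]) = 76
  − (-3) · M_12   where M_12 = det([-4 -3 -4; 1 2 -4; 5 -6 6]) = 190
  + (7) · M_13   where M_13 = det([-4 4 -4; 1 2 -4; 5 2 6]) = -152
  − (-4) · M_14   where M_14 = det([-4 4 -3; 1 2 2; 5 2 -6]) = 152
det = (+1)·(-4)·(76) + (-1)·(-3)·(190) + (+1)·(7)·(-152) + (-1)·(-4)·(152) = -190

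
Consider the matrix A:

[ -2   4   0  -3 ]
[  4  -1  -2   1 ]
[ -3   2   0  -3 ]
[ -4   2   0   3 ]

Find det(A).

Expand along column 3 (it has 3 zeros):
  − (-2) · M_23   where M_23 = det([-2 4 -3; -3 2 -3; -4 2 3]) = 54
det = (-1)·(-2)·(54) = 108

det(A) = 108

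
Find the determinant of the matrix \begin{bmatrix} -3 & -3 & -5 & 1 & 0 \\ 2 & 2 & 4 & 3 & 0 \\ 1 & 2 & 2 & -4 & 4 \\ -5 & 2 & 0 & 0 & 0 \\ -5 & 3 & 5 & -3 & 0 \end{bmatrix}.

-1328

Expand along column 5 (it has 4 zeros):
  + (4) · M_35   where M_35 = det([-3 -3 -5 1; 2 2 4 3; -5 2 0 0; -5 3 5 -3]) = -332
det = (+1)·(4)·(-332) = -1328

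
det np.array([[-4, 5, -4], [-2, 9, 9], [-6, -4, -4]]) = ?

Expand along row 1:
  + (-4) · |9 9; -4 -4| = (-4)·(-36 − (-36)) = 0
  − 5 · |-2 9; -6 -4| = −5·(8 − (-54)) = -310
  + (-4) · |-2 9; -6 -4| = (-4)·(8 − (-54)) = -248
Sum: (0) + (-310) + (-248) = -558

-558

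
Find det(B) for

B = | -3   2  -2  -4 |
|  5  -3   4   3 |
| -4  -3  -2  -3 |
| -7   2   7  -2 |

Expand along row 1:
  + (-3) · M_11   where M_11 = det([-3 4 3; -3 -2 -3; 2 7 -2]) = -174
  − (2) · M_12   where M_12 = det([5 4 3; -4 -2 -3; -7 7 -2]) = 51
  + (-2) · M_13   where M_13 = det([5 -3 3; -4 -3 -3; -7 2 -2]) = -66
  − (-4) · M_14   where M_14 = det([5 -3 4; -4 -3 -2; -7 2 7]) = -327
det = (+1)·(-3)·(-174) + (-1)·(2)·(51) + (+1)·(-2)·(-66) + (-1)·(-4)·(-327) = -756

-756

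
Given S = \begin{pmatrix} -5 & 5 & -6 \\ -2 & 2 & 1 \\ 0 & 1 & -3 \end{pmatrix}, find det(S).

Expand along row 3:
  − 1 · |-5 -6; -2 1| = −1·(-5 − 12) = 17
  + (-3) · |-5 5; -2 2| = (-3)·(-10 − (-10)) = 0
Sum: (17) + (0) = 17

17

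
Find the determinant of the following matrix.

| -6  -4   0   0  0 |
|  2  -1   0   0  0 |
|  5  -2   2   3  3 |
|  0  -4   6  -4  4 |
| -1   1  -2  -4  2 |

The determinant is -1960.

The matrix is block lower-triangular with a 2×2 block and a 3×3 block on the diagonal, so its determinant equals the product of the determinants of the diagonal blocks.
det of the 2×2 block = 14
det of the 3×3 block = -140
det = (14)·(-140) = -1960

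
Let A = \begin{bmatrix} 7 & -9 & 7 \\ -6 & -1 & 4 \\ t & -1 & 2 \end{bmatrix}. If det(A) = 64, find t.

t = -4

Expanding along the column containing t, det(A) is linear in t: det(A) = (-29)·t + (-52).
Set (-29)·t + (-52) = 64  ⇒  (-29)·t = 116  ⇒  t = -4.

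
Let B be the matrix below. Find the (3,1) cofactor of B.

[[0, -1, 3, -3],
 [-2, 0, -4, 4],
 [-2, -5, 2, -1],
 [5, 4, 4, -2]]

8

Delete row 3 and column 1; the remaining 3×3 submatrix is [-1 3 -3; 0 -4 4; 4 4 -2].
Its determinant is 8.
The cofactor carries sign (−1)^(3+1) = +1, so C_{3,1} = +(8) = 8.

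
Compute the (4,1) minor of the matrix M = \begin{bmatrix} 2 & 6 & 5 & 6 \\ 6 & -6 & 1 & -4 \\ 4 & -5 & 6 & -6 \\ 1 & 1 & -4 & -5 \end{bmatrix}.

The minor is -158.

Delete row 4 and column 1; the remaining 3×3 submatrix is [6 5 6; -6 1 -4; -5 6 -6].
Its determinant is -158.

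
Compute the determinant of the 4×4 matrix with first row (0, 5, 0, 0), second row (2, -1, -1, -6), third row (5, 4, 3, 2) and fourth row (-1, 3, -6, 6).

-1270

Expand along row 1 (it has 3 zeros):
  − (5) · M_12   where M_12 = det([2 -1 -6; 5 3 2; -1 -6 6]) = 254
det = (-1)·(5)·(254) = -1270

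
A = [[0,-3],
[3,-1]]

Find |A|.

det(A) = 0·(-1) − (-3)·3 = 0 − (-9) = 9

The determinant is 9.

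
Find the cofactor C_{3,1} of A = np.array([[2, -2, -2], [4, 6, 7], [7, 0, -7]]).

Delete row 3 and column 1; the remaining 2×2 submatrix is [-2 -2; 6 7].
Its determinant is (-2)·7 − (-2)·6 = -2.
The cofactor carries sign (−1)^(3+1) = +1, so C_{3,1} = +(-2) = -2.

-2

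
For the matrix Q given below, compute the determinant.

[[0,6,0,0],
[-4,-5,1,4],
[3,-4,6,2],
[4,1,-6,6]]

|Q| = 2220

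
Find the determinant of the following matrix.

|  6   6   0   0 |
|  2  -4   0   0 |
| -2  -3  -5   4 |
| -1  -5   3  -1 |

The matrix is block lower-triangular with a 2×2 block and a 2×2 block on the diagonal, so its determinant equals the product of the determinants of the diagonal blocks.
det of the 2×2 block = -36
det of the 2×2 block = -7
det = (-36)·(-7) = 252

252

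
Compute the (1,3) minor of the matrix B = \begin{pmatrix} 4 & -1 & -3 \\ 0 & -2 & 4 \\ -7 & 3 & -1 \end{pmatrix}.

-14

Delete row 1 and column 3; the remaining 2×2 submatrix is [0 -2; -7 3].
Its determinant is 0·3 − (-2)·(-7) = -14.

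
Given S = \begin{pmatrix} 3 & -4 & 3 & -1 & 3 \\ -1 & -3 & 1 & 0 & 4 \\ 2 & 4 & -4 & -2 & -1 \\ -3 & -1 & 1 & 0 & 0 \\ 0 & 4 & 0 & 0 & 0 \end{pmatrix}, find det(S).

Expand along row 5 (it has 4 zeros):
  − (4) · M_52   where M_52 = det([3 3 -1 3; -1 1 0 4; 2 -4 -2 -1; -3 1 0 0]) = 122
det = (-1)·(4)·(122) = -488

-488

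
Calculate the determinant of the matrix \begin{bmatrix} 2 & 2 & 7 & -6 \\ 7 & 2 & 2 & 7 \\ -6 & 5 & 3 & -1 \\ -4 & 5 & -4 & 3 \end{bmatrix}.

Expand along row 1:
  + (2) · M_11   where M_11 = det([2 2 7; 5 3 -1; 5 -4 3]) = -275
  − (2) · M_12   where M_12 = det([7 2 7; -6 3 -1; -4 -4 3]) = 331
  + (7) · M_13   where M_13 = det([7 2 7; -6 5 -1; -4 5 3]) = 114
  − (-6) · M_14   where M_14 = det([7 2 2; -6 5 3; -4 5 -4]) = -337
det = (+1)·(2)·(-275) + (-1)·(2)·(331) + (+1)·(7)·(114) + (-1)·(-6)·(-337) = -2436

-2436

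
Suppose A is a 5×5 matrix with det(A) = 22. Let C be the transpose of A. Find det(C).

det(Aᵀ) = det(A).
det(C) = (1)·(22) = 22

The determinant is 22.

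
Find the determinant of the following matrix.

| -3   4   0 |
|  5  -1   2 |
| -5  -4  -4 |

Expand along row 1:
  + (-3) · |-1 2; -4 -4| = (-3)·(4 − (-8)) = -36
  − 4 · |5 2; -5 -4| = −4·(-20 − (-10)) = 40
Sum: (-36) + (40) = 4

4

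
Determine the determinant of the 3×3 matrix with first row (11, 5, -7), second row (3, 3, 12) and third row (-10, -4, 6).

-90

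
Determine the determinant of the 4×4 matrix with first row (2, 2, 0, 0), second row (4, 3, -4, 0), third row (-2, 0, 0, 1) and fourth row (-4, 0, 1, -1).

-46

Expand along row 1 (it has 2 zeros):
  + (2) · M_11   where M_11 = det([3 -4 0; 0 0 1; 0 1 -1]) = -3
  − (2) · M_12   where M_12 = det([4 -4 0; -2 0 1; -4 1 -1]) = 20
det = (+1)·(2)·(-3) + (-1)·(2)·(20) = -46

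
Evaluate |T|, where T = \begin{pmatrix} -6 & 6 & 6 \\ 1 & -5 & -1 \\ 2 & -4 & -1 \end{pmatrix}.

|T| = 24

Expand along column 1:
  + (-6) · |-5 -1; -4 -1| = (-6)·(5 − 4) = -6
  − 1 · |6 6; -4 -1| = −1·(-6 − (-24)) = -18
  + 2 · |6 6; -5 -1| = 2·(-6 − (-30)) = 48
Sum: (-6) + (-18) + (48) = 24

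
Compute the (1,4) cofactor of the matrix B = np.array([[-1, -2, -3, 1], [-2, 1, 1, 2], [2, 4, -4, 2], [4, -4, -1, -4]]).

The cofactor is -2.

Delete row 1 and column 4; the remaining 3×3 submatrix is [-2 1 1; 2 4 -4; 4 -4 -1].
Its determinant is 2.
The cofactor carries sign (−1)^(1+4) = −1, so C_{1,4} = −(2) = -2.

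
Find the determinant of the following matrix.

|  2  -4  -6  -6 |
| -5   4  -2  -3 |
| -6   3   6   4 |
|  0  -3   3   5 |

-474

Expand along row 4 (it has 1 zero):
  + (-3) · M_42   where M_42 = det([2 -6 -6; -5 -2 -3; -6 6 4]) = 44
  − (3) · M_43   where M_43 = det([2 -4 -6; -5 4 -3; -6 3 4]) = -156
  + (5) · M_44   where M_44 = det([2 -4 -6; -5 4 -2; -6 3 6]) = -162
det = (+1)·(-3)·(44) + (-1)·(3)·(-156) + (+1)·(5)·(-162) = -474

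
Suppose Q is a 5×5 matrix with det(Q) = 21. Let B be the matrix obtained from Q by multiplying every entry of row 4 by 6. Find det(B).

Scaling one row by 6 multiplies the determinant by 6.
det(B) = (6)·(21) = 126

det(B) = 126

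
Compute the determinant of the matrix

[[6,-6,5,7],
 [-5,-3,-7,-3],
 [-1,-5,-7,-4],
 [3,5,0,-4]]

Expand along row 4 (it has 1 zero):
  − (3) · M_41   where M_41 = det([-6 5 7; -3 -7 -3; -5 -7 -4]) = -125
  + (5) · M_42   where M_42 = det([6 5 7; -5 -7 -3; -1 -7 -4]) = 153
  + (-4) · M_44   where M_44 = det([6 -6 5; -5 -3 -7; -1 -5 -7]) = 194
det = (-1)·(3)·(-125) + (+1)·(5)·(153) + (+1)·(-4)·(194) = 364

364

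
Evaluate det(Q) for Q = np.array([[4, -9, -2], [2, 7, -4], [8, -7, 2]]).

Expand along row 1:
  + 4 · |7 -4; -7 2| = 4·(14 − 28) = -56
  − (-9) · |2 -4; 8 2| = −(-9)·(4 − (-32)) = 324
  + (-2) · |2 7; 8 -7| = (-2)·(-14 − 56) = 140
Sum: (-56) + (324) + (140) = 408

The determinant is 408.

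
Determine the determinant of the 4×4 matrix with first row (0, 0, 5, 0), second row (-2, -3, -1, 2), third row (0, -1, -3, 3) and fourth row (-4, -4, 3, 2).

40

Expand along row 1 (it has 3 zeros):
  + (5) · M_13   where M_13 = det([-2 -3 2; 0 -1 3; -4 -4 2]) = 8
det = (+1)·(5)·(8) = 40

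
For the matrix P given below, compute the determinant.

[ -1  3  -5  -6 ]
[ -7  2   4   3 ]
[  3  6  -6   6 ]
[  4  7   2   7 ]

Expand along row 1:
  + (-1) · M_11   where M_11 = det([2 4 3; 6 -6 6; 7 2 7]) = 54
  − (3) · M_12   where M_12 = det([-7 4 3; 3 -6 6; 4 2 7]) = 480
  + (-5) · M_13   where M_13 = det([-7 2 3; 3 6 6; 4 7 7]) = -3
  − (-6) · M_14   where M_14 = det([-7 2 4; 3 6 -6; 4 7 2]) = -450
det = (+1)·(-1)·(54) + (-1)·(3)·(480) + (+1)·(-5)·(-3) + (-1)·(-6)·(-450) = -4179

det(P) = -4179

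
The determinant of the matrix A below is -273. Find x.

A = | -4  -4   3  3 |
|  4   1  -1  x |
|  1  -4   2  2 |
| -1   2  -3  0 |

Expanding along the column containing x, det(A) is linear in x: det(A) = (-42)·x + (-63).
Set (-42)·x + (-63) = -273  ⇒  (-42)·x = -210  ⇒  x = 5.

x = 5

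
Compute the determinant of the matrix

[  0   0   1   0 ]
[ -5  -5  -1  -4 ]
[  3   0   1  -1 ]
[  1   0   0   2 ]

Expand along row 1 (it has 3 zeros):
  + (1) · M_13   where M_13 = det([-5 -5 -4; 3 0 -1; 1 0 2]) = 35
det = (+1)·(1)·(35) = 35

The determinant is 35.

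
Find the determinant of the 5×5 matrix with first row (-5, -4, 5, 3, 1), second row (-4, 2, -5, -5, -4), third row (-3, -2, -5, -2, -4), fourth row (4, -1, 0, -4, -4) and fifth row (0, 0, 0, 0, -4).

4660

Expand along row 5 (it has 4 zeros):
  + (-4) · M_55   where M_55 = det([-5 -4 5 3; -4 2 -5 -5; -3 -2 -5 -2; 4 -1 0 -4]) = -1165
det = (+1)·(-4)·(-1165) = 4660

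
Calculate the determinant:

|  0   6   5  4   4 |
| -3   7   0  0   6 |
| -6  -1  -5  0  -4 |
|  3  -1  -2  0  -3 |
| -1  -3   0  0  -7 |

Expand along column 4 (it has 4 zeros):
  − (4) · M_14   where M_14 = det([-3 7 0 6; -6 -1 -5 -4; 3 -1 -2 -3; -1 -3 0 -7]) = 868
det = (-1)·(4)·(868) = -3472

-3472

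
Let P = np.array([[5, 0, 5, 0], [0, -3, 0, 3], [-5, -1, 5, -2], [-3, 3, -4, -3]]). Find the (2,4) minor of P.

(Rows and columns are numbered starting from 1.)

Delete row 2 and column 4; the remaining 3×3 submatrix is [5 0 5; -5 -1 5; -3 3 -4].
Its determinant is -145.

The minor is -145.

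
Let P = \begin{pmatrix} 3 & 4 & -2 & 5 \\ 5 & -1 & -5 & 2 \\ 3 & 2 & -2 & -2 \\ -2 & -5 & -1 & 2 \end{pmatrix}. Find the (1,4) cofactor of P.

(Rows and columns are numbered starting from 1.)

12

Delete row 1 and column 4; the remaining 3×3 submatrix is [5 -1 -5; 3 2 -2; -2 -5 -1].
Its determinant is -12.
The cofactor carries sign (−1)^(1+4) = −1, so C_{1,4} = −(-12) = 12.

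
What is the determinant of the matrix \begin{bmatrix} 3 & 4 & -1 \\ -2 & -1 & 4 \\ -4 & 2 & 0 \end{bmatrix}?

-80

Expand along column 3:
  + (-1) · |-2 -1; -4 2| = (-1)·(-4 − 4) = 8
  − 4 · |3 4; -4 2| = −4·(6 − (-16)) = -88
Sum: (8) + (-88) = -80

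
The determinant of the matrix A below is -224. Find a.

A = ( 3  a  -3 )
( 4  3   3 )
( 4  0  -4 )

a = -8

Expanding along the column containing a, det(A) is linear in a: det(A) = (28)·a + (0).
Set (28)·a + (0) = -224  ⇒  (28)·a = -224  ⇒  a = -8.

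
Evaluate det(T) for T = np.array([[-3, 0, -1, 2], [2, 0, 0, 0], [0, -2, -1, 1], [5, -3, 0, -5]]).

Expand along row 2 (it has 3 zeros):
  − (2) · M_21   where M_21 = det([0 -1 2; -2 -1 1; -3 0 -5]) = 7
det = (-1)·(2)·(7) = -14

-14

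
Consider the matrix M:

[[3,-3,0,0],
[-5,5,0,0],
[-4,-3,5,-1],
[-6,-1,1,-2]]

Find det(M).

det(M) = 0

M is block lower-triangular with a 2×2 block and a 2×2 block on the diagonal, so its determinant equals the product of the determinants of the diagonal blocks.
det of the 2×2 block = 0
det of the 2×2 block = -9
det = (0)·(-9) = 0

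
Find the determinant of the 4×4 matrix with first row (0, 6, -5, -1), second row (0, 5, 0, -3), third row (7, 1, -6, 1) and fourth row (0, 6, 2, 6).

1862

Expand along column 1 (it has 3 zeros):
  + (7) · M_31   where M_31 = det([6 -5 -1; 5 0 -3; 6 2 6]) = 266
det = (+1)·(7)·(266) = 1862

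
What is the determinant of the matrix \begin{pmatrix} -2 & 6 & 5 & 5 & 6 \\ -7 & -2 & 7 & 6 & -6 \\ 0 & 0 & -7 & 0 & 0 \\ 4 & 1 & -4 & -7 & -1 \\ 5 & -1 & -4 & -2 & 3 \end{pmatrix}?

-3038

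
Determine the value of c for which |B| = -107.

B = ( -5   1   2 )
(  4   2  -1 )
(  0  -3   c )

Expanding along the column containing c, det(B) is linear in c: det(B) = (-14)·c + (-9).
Set (-14)·c + (-9) = -107  ⇒  (-14)·c = -98  ⇒  c = 7.

c = 7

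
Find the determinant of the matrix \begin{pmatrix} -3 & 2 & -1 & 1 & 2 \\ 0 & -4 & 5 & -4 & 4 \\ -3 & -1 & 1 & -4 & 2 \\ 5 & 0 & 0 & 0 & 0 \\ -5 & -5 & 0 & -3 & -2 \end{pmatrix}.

Expand along row 4 (it has 4 zeros):
  − (5) · M_41   where M_41 = det([2 -1 1 2; -4 5 -4 4; -1 1 -4 2; -5 0 -3 -2]) = -162
det = (-1)·(5)·(-162) = 810

The determinant is 810.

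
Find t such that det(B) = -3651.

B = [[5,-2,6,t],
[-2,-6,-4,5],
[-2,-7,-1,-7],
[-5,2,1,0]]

Expanding along the column containing t, det(B) is linear in t: det(B) = (-124)·t + (-3031).
Set (-124)·t + (-3031) = -3651  ⇒  (-124)·t = -620  ⇒  t = 5.

t = 5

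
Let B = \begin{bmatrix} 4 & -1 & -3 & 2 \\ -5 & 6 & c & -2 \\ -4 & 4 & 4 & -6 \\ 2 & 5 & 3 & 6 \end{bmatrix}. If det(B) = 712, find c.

Expanding along the row containing c, det(B) is linear in c: det(B) = (-148)·c + (1008).
Set (-148)·c + (1008) = 712  ⇒  (-148)·c = -296  ⇒  c = 2.

c = 2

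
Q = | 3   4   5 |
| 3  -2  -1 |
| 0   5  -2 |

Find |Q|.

126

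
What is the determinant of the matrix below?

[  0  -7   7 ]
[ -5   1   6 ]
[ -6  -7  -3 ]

644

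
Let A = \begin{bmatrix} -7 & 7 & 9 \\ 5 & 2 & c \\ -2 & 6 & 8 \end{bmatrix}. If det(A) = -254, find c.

-6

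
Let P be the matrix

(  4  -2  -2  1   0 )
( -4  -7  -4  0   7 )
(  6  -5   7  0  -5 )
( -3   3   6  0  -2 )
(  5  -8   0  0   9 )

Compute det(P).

Expand along column 4 (it has 4 zeros):
  − (1) · M_14   where M_14 = det([-4 -7 -4 7; 6 -5 7 -5; -3 3 6 -2; 5 -8 0 9]) = 5348
det = (-1)·(1)·(5348) = -5348

The determinant is -5348.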